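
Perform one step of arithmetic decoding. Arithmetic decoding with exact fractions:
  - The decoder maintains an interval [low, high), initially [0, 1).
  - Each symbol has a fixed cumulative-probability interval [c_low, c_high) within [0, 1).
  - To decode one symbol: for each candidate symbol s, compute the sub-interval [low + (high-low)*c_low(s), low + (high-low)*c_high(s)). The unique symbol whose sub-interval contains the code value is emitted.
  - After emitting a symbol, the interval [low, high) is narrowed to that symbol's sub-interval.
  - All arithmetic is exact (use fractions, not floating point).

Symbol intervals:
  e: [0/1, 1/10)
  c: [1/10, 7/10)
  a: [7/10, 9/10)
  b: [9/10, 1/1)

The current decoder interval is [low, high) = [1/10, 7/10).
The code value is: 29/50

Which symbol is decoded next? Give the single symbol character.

Interval width = high − low = 7/10 − 1/10 = 3/5
Scaled code = (code − low) / width = (29/50 − 1/10) / 3/5 = 4/5
  e: [0/1, 1/10) 
  c: [1/10, 7/10) 
  a: [7/10, 9/10) ← scaled code falls here ✓
  b: [9/10, 1/1) 

Answer: a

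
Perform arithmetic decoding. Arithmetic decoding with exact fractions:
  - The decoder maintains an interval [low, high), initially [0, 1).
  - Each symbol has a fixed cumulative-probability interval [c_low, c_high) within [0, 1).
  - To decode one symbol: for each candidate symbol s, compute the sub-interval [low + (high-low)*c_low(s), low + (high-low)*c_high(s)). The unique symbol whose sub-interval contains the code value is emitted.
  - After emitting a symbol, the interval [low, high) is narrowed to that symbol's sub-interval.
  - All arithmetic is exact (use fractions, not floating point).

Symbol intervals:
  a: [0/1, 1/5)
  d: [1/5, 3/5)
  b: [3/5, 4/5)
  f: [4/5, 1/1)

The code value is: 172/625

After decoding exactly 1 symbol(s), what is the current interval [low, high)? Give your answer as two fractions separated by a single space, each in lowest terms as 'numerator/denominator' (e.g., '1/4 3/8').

Step 1: interval [0/1, 1/1), width = 1/1 - 0/1 = 1/1
  'a': [0/1 + 1/1*0/1, 0/1 + 1/1*1/5) = [0/1, 1/5)
  'd': [0/1 + 1/1*1/5, 0/1 + 1/1*3/5) = [1/5, 3/5) <- contains code 172/625
  'b': [0/1 + 1/1*3/5, 0/1 + 1/1*4/5) = [3/5, 4/5)
  'f': [0/1 + 1/1*4/5, 0/1 + 1/1*1/1) = [4/5, 1/1)
  emit 'd', narrow to [1/5, 3/5)

Answer: 1/5 3/5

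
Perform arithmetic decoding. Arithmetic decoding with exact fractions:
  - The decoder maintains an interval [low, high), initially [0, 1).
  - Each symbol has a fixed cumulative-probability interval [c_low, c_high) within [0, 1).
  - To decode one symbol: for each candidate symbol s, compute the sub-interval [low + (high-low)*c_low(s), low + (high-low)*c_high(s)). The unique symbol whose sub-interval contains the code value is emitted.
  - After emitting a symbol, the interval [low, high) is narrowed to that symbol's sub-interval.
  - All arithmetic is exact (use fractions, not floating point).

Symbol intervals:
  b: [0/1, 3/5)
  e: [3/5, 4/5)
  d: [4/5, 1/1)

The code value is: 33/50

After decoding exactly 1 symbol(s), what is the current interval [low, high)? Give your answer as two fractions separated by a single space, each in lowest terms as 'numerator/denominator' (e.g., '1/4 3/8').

Step 1: interval [0/1, 1/1), width = 1/1 - 0/1 = 1/1
  'b': [0/1 + 1/1*0/1, 0/1 + 1/1*3/5) = [0/1, 3/5)
  'e': [0/1 + 1/1*3/5, 0/1 + 1/1*4/5) = [3/5, 4/5) <- contains code 33/50
  'd': [0/1 + 1/1*4/5, 0/1 + 1/1*1/1) = [4/5, 1/1)
  emit 'e', narrow to [3/5, 4/5)

Answer: 3/5 4/5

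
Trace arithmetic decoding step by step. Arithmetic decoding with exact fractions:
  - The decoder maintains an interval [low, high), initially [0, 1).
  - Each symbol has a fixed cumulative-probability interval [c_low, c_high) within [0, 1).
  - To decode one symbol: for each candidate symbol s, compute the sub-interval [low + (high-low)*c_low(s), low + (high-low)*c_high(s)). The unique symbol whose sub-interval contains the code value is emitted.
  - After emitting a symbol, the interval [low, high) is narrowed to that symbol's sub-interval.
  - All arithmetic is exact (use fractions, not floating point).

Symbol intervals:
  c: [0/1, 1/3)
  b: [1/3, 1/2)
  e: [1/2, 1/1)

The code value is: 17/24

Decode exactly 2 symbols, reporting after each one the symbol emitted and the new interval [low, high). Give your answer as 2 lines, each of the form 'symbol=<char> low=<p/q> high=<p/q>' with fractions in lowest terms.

Step 1: interval [0/1, 1/1), width = 1/1 - 0/1 = 1/1
  'c': [0/1 + 1/1*0/1, 0/1 + 1/1*1/3) = [0/1, 1/3)
  'b': [0/1 + 1/1*1/3, 0/1 + 1/1*1/2) = [1/3, 1/2)
  'e': [0/1 + 1/1*1/2, 0/1 + 1/1*1/1) = [1/2, 1/1) <- contains code 17/24
  emit 'e', narrow to [1/2, 1/1)
Step 2: interval [1/2, 1/1), width = 1/1 - 1/2 = 1/2
  'c': [1/2 + 1/2*0/1, 1/2 + 1/2*1/3) = [1/2, 2/3)
  'b': [1/2 + 1/2*1/3, 1/2 + 1/2*1/2) = [2/3, 3/4) <- contains code 17/24
  'e': [1/2 + 1/2*1/2, 1/2 + 1/2*1/1) = [3/4, 1/1)
  emit 'b', narrow to [2/3, 3/4)

Answer: symbol=e low=1/2 high=1/1
symbol=b low=2/3 high=3/4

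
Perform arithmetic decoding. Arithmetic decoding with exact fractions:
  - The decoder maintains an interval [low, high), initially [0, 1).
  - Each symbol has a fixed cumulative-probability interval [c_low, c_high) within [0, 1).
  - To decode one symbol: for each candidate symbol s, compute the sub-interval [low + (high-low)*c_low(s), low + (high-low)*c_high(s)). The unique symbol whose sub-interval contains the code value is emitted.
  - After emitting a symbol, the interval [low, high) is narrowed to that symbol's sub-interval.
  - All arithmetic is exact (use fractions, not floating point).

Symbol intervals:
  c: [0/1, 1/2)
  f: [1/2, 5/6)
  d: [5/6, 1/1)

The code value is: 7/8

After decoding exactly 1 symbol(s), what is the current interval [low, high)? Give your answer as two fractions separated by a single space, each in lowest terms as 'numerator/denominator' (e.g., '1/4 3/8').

Answer: 5/6 1/1

Derivation:
Step 1: interval [0/1, 1/1), width = 1/1 - 0/1 = 1/1
  'c': [0/1 + 1/1*0/1, 0/1 + 1/1*1/2) = [0/1, 1/2)
  'f': [0/1 + 1/1*1/2, 0/1 + 1/1*5/6) = [1/2, 5/6)
  'd': [0/1 + 1/1*5/6, 0/1 + 1/1*1/1) = [5/6, 1/1) <- contains code 7/8
  emit 'd', narrow to [5/6, 1/1)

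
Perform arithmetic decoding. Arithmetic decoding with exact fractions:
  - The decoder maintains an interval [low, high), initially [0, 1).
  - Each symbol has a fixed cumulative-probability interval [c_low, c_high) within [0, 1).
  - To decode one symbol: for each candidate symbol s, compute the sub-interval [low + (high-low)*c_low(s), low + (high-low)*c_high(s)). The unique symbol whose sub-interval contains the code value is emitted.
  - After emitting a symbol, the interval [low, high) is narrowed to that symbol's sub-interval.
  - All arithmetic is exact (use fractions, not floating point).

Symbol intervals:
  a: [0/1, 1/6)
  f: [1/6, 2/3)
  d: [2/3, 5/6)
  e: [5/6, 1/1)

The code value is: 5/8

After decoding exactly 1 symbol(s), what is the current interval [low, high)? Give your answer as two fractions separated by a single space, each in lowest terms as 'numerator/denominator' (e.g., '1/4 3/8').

Step 1: interval [0/1, 1/1), width = 1/1 - 0/1 = 1/1
  'a': [0/1 + 1/1*0/1, 0/1 + 1/1*1/6) = [0/1, 1/6)
  'f': [0/1 + 1/1*1/6, 0/1 + 1/1*2/3) = [1/6, 2/3) <- contains code 5/8
  'd': [0/1 + 1/1*2/3, 0/1 + 1/1*5/6) = [2/3, 5/6)
  'e': [0/1 + 1/1*5/6, 0/1 + 1/1*1/1) = [5/6, 1/1)
  emit 'f', narrow to [1/6, 2/3)

Answer: 1/6 2/3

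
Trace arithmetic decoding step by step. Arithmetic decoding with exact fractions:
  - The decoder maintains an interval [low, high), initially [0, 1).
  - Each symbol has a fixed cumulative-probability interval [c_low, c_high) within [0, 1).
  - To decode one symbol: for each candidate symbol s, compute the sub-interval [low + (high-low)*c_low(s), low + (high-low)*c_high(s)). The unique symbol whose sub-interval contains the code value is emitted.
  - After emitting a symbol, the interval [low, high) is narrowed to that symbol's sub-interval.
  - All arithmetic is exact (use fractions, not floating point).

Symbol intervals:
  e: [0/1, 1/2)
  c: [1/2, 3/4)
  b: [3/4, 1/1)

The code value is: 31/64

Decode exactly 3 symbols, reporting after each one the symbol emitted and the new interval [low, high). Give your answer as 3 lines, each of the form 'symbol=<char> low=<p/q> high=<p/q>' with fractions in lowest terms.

Step 1: interval [0/1, 1/1), width = 1/1 - 0/1 = 1/1
  'e': [0/1 + 1/1*0/1, 0/1 + 1/1*1/2) = [0/1, 1/2) <- contains code 31/64
  'c': [0/1 + 1/1*1/2, 0/1 + 1/1*3/4) = [1/2, 3/4)
  'b': [0/1 + 1/1*3/4, 0/1 + 1/1*1/1) = [3/4, 1/1)
  emit 'e', narrow to [0/1, 1/2)
Step 2: interval [0/1, 1/2), width = 1/2 - 0/1 = 1/2
  'e': [0/1 + 1/2*0/1, 0/1 + 1/2*1/2) = [0/1, 1/4)
  'c': [0/1 + 1/2*1/2, 0/1 + 1/2*3/4) = [1/4, 3/8)
  'b': [0/1 + 1/2*3/4, 0/1 + 1/2*1/1) = [3/8, 1/2) <- contains code 31/64
  emit 'b', narrow to [3/8, 1/2)
Step 3: interval [3/8, 1/2), width = 1/2 - 3/8 = 1/8
  'e': [3/8 + 1/8*0/1, 3/8 + 1/8*1/2) = [3/8, 7/16)
  'c': [3/8 + 1/8*1/2, 3/8 + 1/8*3/4) = [7/16, 15/32)
  'b': [3/8 + 1/8*3/4, 3/8 + 1/8*1/1) = [15/32, 1/2) <- contains code 31/64
  emit 'b', narrow to [15/32, 1/2)

Answer: symbol=e low=0/1 high=1/2
symbol=b low=3/8 high=1/2
symbol=b low=15/32 high=1/2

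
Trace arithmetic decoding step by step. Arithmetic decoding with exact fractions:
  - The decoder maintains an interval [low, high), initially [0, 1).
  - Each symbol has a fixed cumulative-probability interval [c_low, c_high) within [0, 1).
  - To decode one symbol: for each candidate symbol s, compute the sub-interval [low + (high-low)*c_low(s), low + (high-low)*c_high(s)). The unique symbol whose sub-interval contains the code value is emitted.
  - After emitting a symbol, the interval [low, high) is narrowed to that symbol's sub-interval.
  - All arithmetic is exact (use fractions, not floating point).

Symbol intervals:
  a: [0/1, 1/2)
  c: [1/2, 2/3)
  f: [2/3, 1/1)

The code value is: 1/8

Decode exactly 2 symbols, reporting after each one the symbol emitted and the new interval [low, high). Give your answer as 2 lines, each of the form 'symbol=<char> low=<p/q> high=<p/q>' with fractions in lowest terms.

Answer: symbol=a low=0/1 high=1/2
symbol=a low=0/1 high=1/4

Derivation:
Step 1: interval [0/1, 1/1), width = 1/1 - 0/1 = 1/1
  'a': [0/1 + 1/1*0/1, 0/1 + 1/1*1/2) = [0/1, 1/2) <- contains code 1/8
  'c': [0/1 + 1/1*1/2, 0/1 + 1/1*2/3) = [1/2, 2/3)
  'f': [0/1 + 1/1*2/3, 0/1 + 1/1*1/1) = [2/3, 1/1)
  emit 'a', narrow to [0/1, 1/2)
Step 2: interval [0/1, 1/2), width = 1/2 - 0/1 = 1/2
  'a': [0/1 + 1/2*0/1, 0/1 + 1/2*1/2) = [0/1, 1/4) <- contains code 1/8
  'c': [0/1 + 1/2*1/2, 0/1 + 1/2*2/3) = [1/4, 1/3)
  'f': [0/1 + 1/2*2/3, 0/1 + 1/2*1/1) = [1/3, 1/2)
  emit 'a', narrow to [0/1, 1/4)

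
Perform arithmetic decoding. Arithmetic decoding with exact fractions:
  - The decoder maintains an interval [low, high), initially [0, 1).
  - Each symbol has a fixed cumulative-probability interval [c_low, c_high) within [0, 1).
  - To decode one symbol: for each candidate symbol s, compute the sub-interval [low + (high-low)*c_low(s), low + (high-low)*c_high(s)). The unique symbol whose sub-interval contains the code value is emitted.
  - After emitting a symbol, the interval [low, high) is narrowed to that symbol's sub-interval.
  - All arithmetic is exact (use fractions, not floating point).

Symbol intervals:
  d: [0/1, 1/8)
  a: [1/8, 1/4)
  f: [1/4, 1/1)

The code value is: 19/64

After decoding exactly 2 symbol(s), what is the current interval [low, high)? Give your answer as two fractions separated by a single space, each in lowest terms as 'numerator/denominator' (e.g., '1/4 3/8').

Step 1: interval [0/1, 1/1), width = 1/1 - 0/1 = 1/1
  'd': [0/1 + 1/1*0/1, 0/1 + 1/1*1/8) = [0/1, 1/8)
  'a': [0/1 + 1/1*1/8, 0/1 + 1/1*1/4) = [1/8, 1/4)
  'f': [0/1 + 1/1*1/4, 0/1 + 1/1*1/1) = [1/4, 1/1) <- contains code 19/64
  emit 'f', narrow to [1/4, 1/1)
Step 2: interval [1/4, 1/1), width = 1/1 - 1/4 = 3/4
  'd': [1/4 + 3/4*0/1, 1/4 + 3/4*1/8) = [1/4, 11/32) <- contains code 19/64
  'a': [1/4 + 3/4*1/8, 1/4 + 3/4*1/4) = [11/32, 7/16)
  'f': [1/4 + 3/4*1/4, 1/4 + 3/4*1/1) = [7/16, 1/1)
  emit 'd', narrow to [1/4, 11/32)

Answer: 1/4 11/32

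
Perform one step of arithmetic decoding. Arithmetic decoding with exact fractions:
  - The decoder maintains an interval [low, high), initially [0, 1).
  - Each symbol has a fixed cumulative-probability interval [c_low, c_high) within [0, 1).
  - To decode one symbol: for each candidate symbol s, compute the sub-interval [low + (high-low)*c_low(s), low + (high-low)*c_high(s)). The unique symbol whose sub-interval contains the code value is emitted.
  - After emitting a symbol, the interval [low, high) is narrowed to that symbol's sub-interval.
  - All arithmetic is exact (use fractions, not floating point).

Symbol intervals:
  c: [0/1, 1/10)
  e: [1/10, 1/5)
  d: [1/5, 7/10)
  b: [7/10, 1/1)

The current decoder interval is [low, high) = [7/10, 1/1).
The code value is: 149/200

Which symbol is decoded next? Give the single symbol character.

Answer: e

Derivation:
Interval width = high − low = 1/1 − 7/10 = 3/10
Scaled code = (code − low) / width = (149/200 − 7/10) / 3/10 = 3/20
  c: [0/1, 1/10) 
  e: [1/10, 1/5) ← scaled code falls here ✓
  d: [1/5, 7/10) 
  b: [7/10, 1/1) 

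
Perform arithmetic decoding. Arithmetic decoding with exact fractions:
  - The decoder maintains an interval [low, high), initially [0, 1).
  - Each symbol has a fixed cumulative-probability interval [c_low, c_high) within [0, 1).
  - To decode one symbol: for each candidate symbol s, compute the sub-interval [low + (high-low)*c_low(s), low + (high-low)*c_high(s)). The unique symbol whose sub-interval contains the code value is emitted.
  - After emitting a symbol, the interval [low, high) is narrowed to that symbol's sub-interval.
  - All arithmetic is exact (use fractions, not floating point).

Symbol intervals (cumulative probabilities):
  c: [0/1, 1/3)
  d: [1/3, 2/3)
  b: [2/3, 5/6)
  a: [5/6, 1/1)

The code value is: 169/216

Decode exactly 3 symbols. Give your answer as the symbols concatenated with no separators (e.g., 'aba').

Answer: bbc

Derivation:
Step 1: interval [0/1, 1/1), width = 1/1 - 0/1 = 1/1
  'c': [0/1 + 1/1*0/1, 0/1 + 1/1*1/3) = [0/1, 1/3)
  'd': [0/1 + 1/1*1/3, 0/1 + 1/1*2/3) = [1/3, 2/3)
  'b': [0/1 + 1/1*2/3, 0/1 + 1/1*5/6) = [2/3, 5/6) <- contains code 169/216
  'a': [0/1 + 1/1*5/6, 0/1 + 1/1*1/1) = [5/6, 1/1)
  emit 'b', narrow to [2/3, 5/6)
Step 2: interval [2/3, 5/6), width = 5/6 - 2/3 = 1/6
  'c': [2/3 + 1/6*0/1, 2/3 + 1/6*1/3) = [2/3, 13/18)
  'd': [2/3 + 1/6*1/3, 2/3 + 1/6*2/3) = [13/18, 7/9)
  'b': [2/3 + 1/6*2/3, 2/3 + 1/6*5/6) = [7/9, 29/36) <- contains code 169/216
  'a': [2/3 + 1/6*5/6, 2/3 + 1/6*1/1) = [29/36, 5/6)
  emit 'b', narrow to [7/9, 29/36)
Step 3: interval [7/9, 29/36), width = 29/36 - 7/9 = 1/36
  'c': [7/9 + 1/36*0/1, 7/9 + 1/36*1/3) = [7/9, 85/108) <- contains code 169/216
  'd': [7/9 + 1/36*1/3, 7/9 + 1/36*2/3) = [85/108, 43/54)
  'b': [7/9 + 1/36*2/3, 7/9 + 1/36*5/6) = [43/54, 173/216)
  'a': [7/9 + 1/36*5/6, 7/9 + 1/36*1/1) = [173/216, 29/36)
  emit 'c', narrow to [7/9, 85/108)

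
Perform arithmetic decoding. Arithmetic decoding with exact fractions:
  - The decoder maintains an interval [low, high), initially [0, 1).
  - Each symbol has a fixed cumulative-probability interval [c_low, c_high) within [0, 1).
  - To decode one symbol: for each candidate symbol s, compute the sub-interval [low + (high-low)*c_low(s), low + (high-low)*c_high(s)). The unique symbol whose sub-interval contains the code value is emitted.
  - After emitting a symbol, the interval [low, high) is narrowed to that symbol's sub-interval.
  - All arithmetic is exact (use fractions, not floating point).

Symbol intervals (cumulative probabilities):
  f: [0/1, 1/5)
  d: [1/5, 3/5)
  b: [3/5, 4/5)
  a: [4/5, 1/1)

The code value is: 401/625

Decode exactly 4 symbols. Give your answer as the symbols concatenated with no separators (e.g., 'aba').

Answer: bdff

Derivation:
Step 1: interval [0/1, 1/1), width = 1/1 - 0/1 = 1/1
  'f': [0/1 + 1/1*0/1, 0/1 + 1/1*1/5) = [0/1, 1/5)
  'd': [0/1 + 1/1*1/5, 0/1 + 1/1*3/5) = [1/5, 3/5)
  'b': [0/1 + 1/1*3/5, 0/1 + 1/1*4/5) = [3/5, 4/5) <- contains code 401/625
  'a': [0/1 + 1/1*4/5, 0/1 + 1/1*1/1) = [4/5, 1/1)
  emit 'b', narrow to [3/5, 4/5)
Step 2: interval [3/5, 4/5), width = 4/5 - 3/5 = 1/5
  'f': [3/5 + 1/5*0/1, 3/5 + 1/5*1/5) = [3/5, 16/25)
  'd': [3/5 + 1/5*1/5, 3/5 + 1/5*3/5) = [16/25, 18/25) <- contains code 401/625
  'b': [3/5 + 1/5*3/5, 3/5 + 1/5*4/5) = [18/25, 19/25)
  'a': [3/5 + 1/5*4/5, 3/5 + 1/5*1/1) = [19/25, 4/5)
  emit 'd', narrow to [16/25, 18/25)
Step 3: interval [16/25, 18/25), width = 18/25 - 16/25 = 2/25
  'f': [16/25 + 2/25*0/1, 16/25 + 2/25*1/5) = [16/25, 82/125) <- contains code 401/625
  'd': [16/25 + 2/25*1/5, 16/25 + 2/25*3/5) = [82/125, 86/125)
  'b': [16/25 + 2/25*3/5, 16/25 + 2/25*4/5) = [86/125, 88/125)
  'a': [16/25 + 2/25*4/5, 16/25 + 2/25*1/1) = [88/125, 18/25)
  emit 'f', narrow to [16/25, 82/125)
Step 4: interval [16/25, 82/125), width = 82/125 - 16/25 = 2/125
  'f': [16/25 + 2/125*0/1, 16/25 + 2/125*1/5) = [16/25, 402/625) <- contains code 401/625
  'd': [16/25 + 2/125*1/5, 16/25 + 2/125*3/5) = [402/625, 406/625)
  'b': [16/25 + 2/125*3/5, 16/25 + 2/125*4/5) = [406/625, 408/625)
  'a': [16/25 + 2/125*4/5, 16/25 + 2/125*1/1) = [408/625, 82/125)
  emit 'f', narrow to [16/25, 402/625)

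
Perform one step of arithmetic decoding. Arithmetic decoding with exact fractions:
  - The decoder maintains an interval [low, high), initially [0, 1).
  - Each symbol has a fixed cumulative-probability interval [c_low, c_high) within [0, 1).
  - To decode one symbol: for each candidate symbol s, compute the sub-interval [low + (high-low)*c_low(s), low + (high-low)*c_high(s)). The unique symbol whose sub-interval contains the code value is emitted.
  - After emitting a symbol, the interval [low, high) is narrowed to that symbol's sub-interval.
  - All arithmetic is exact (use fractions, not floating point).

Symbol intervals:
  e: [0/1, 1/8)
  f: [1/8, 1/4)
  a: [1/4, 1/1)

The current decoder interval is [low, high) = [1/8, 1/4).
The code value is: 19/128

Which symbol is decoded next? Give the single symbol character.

Answer: f

Derivation:
Interval width = high − low = 1/4 − 1/8 = 1/8
Scaled code = (code − low) / width = (19/128 − 1/8) / 1/8 = 3/16
  e: [0/1, 1/8) 
  f: [1/8, 1/4) ← scaled code falls here ✓
  a: [1/4, 1/1) 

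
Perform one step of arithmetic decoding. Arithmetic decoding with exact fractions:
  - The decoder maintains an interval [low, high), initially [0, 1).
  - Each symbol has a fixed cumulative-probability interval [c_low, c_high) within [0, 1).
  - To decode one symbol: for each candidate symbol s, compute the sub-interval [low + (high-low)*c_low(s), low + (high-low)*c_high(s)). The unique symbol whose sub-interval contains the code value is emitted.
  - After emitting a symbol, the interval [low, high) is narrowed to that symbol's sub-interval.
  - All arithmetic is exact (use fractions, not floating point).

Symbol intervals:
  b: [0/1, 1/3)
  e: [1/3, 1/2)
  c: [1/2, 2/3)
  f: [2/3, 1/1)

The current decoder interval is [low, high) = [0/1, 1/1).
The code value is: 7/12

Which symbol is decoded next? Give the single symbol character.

Answer: c

Derivation:
Interval width = high − low = 1/1 − 0/1 = 1/1
Scaled code = (code − low) / width = (7/12 − 0/1) / 1/1 = 7/12
  b: [0/1, 1/3) 
  e: [1/3, 1/2) 
  c: [1/2, 2/3) ← scaled code falls here ✓
  f: [2/3, 1/1) 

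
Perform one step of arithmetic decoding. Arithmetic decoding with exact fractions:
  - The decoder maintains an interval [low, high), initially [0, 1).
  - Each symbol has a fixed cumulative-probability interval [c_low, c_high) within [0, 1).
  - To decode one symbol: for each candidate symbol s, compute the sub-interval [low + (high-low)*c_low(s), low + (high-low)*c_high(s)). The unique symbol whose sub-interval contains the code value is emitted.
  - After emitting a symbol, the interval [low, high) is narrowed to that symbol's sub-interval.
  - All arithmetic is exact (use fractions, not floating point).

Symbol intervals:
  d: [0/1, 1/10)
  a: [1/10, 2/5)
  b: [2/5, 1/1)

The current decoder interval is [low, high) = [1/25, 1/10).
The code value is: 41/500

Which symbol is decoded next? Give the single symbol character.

Answer: b

Derivation:
Interval width = high − low = 1/10 − 1/25 = 3/50
Scaled code = (code − low) / width = (41/500 − 1/25) / 3/50 = 7/10
  d: [0/1, 1/10) 
  a: [1/10, 2/5) 
  b: [2/5, 1/1) ← scaled code falls here ✓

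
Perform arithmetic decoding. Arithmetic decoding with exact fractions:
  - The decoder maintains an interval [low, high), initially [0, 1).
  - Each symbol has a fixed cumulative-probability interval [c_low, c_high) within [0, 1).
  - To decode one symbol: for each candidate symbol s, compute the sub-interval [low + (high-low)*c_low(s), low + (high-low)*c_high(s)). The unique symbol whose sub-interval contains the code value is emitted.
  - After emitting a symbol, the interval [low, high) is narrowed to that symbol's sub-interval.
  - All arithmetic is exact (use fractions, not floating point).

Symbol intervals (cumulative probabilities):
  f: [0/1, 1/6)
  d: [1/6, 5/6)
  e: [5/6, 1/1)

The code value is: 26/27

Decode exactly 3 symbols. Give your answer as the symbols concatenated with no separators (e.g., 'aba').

Step 1: interval [0/1, 1/1), width = 1/1 - 0/1 = 1/1
  'f': [0/1 + 1/1*0/1, 0/1 + 1/1*1/6) = [0/1, 1/6)
  'd': [0/1 + 1/1*1/6, 0/1 + 1/1*5/6) = [1/6, 5/6)
  'e': [0/1 + 1/1*5/6, 0/1 + 1/1*1/1) = [5/6, 1/1) <- contains code 26/27
  emit 'e', narrow to [5/6, 1/1)
Step 2: interval [5/6, 1/1), width = 1/1 - 5/6 = 1/6
  'f': [5/6 + 1/6*0/1, 5/6 + 1/6*1/6) = [5/6, 31/36)
  'd': [5/6 + 1/6*1/6, 5/6 + 1/6*5/6) = [31/36, 35/36) <- contains code 26/27
  'e': [5/6 + 1/6*5/6, 5/6 + 1/6*1/1) = [35/36, 1/1)
  emit 'd', narrow to [31/36, 35/36)
Step 3: interval [31/36, 35/36), width = 35/36 - 31/36 = 1/9
  'f': [31/36 + 1/9*0/1, 31/36 + 1/9*1/6) = [31/36, 95/108)
  'd': [31/36 + 1/9*1/6, 31/36 + 1/9*5/6) = [95/108, 103/108)
  'e': [31/36 + 1/9*5/6, 31/36 + 1/9*1/1) = [103/108, 35/36) <- contains code 26/27
  emit 'e', narrow to [103/108, 35/36)

Answer: ede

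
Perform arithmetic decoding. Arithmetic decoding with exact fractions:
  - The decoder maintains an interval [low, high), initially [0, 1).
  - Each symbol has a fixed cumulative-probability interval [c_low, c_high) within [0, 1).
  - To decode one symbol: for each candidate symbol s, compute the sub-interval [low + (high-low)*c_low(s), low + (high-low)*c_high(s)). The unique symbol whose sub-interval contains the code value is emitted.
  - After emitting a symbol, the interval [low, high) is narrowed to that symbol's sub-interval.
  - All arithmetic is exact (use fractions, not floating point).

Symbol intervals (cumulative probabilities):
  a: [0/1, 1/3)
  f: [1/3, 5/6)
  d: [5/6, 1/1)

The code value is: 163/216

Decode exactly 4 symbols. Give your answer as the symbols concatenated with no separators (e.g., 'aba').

Answer: fdaa

Derivation:
Step 1: interval [0/1, 1/1), width = 1/1 - 0/1 = 1/1
  'a': [0/1 + 1/1*0/1, 0/1 + 1/1*1/3) = [0/1, 1/3)
  'f': [0/1 + 1/1*1/3, 0/1 + 1/1*5/6) = [1/3, 5/6) <- contains code 163/216
  'd': [0/1 + 1/1*5/6, 0/1 + 1/1*1/1) = [5/6, 1/1)
  emit 'f', narrow to [1/3, 5/6)
Step 2: interval [1/3, 5/6), width = 5/6 - 1/3 = 1/2
  'a': [1/3 + 1/2*0/1, 1/3 + 1/2*1/3) = [1/3, 1/2)
  'f': [1/3 + 1/2*1/3, 1/3 + 1/2*5/6) = [1/2, 3/4)
  'd': [1/3 + 1/2*5/6, 1/3 + 1/2*1/1) = [3/4, 5/6) <- contains code 163/216
  emit 'd', narrow to [3/4, 5/6)
Step 3: interval [3/4, 5/6), width = 5/6 - 3/4 = 1/12
  'a': [3/4 + 1/12*0/1, 3/4 + 1/12*1/3) = [3/4, 7/9) <- contains code 163/216
  'f': [3/4 + 1/12*1/3, 3/4 + 1/12*5/6) = [7/9, 59/72)
  'd': [3/4 + 1/12*5/6, 3/4 + 1/12*1/1) = [59/72, 5/6)
  emit 'a', narrow to [3/4, 7/9)
Step 4: interval [3/4, 7/9), width = 7/9 - 3/4 = 1/36
  'a': [3/4 + 1/36*0/1, 3/4 + 1/36*1/3) = [3/4, 41/54) <- contains code 163/216
  'f': [3/4 + 1/36*1/3, 3/4 + 1/36*5/6) = [41/54, 167/216)
  'd': [3/4 + 1/36*5/6, 3/4 + 1/36*1/1) = [167/216, 7/9)
  emit 'a', narrow to [3/4, 41/54)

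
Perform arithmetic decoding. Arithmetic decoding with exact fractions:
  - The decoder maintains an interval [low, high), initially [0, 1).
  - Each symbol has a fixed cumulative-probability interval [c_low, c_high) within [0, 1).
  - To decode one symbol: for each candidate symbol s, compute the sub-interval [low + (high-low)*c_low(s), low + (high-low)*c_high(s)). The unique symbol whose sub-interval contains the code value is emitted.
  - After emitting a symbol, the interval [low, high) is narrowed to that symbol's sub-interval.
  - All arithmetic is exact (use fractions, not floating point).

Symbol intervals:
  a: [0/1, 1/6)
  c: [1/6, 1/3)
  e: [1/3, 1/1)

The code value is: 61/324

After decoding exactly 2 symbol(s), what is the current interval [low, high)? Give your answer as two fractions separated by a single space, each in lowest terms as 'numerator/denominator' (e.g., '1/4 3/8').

Answer: 1/6 7/36

Derivation:
Step 1: interval [0/1, 1/1), width = 1/1 - 0/1 = 1/1
  'a': [0/1 + 1/1*0/1, 0/1 + 1/1*1/6) = [0/1, 1/6)
  'c': [0/1 + 1/1*1/6, 0/1 + 1/1*1/3) = [1/6, 1/3) <- contains code 61/324
  'e': [0/1 + 1/1*1/3, 0/1 + 1/1*1/1) = [1/3, 1/1)
  emit 'c', narrow to [1/6, 1/3)
Step 2: interval [1/6, 1/3), width = 1/3 - 1/6 = 1/6
  'a': [1/6 + 1/6*0/1, 1/6 + 1/6*1/6) = [1/6, 7/36) <- contains code 61/324
  'c': [1/6 + 1/6*1/6, 1/6 + 1/6*1/3) = [7/36, 2/9)
  'e': [1/6 + 1/6*1/3, 1/6 + 1/6*1/1) = [2/9, 1/3)
  emit 'a', narrow to [1/6, 7/36)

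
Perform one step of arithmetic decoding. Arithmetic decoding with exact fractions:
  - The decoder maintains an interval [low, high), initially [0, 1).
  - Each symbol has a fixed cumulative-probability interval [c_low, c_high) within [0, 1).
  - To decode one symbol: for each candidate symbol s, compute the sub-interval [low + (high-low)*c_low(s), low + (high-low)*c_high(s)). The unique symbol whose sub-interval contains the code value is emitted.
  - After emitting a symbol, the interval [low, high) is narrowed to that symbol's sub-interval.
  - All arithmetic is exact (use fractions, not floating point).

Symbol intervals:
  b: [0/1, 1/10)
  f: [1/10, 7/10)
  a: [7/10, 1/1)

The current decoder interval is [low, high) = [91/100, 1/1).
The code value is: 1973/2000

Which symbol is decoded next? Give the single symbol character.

Answer: a

Derivation:
Interval width = high − low = 1/1 − 91/100 = 9/100
Scaled code = (code − low) / width = (1973/2000 − 91/100) / 9/100 = 17/20
  b: [0/1, 1/10) 
  f: [1/10, 7/10) 
  a: [7/10, 1/1) ← scaled code falls here ✓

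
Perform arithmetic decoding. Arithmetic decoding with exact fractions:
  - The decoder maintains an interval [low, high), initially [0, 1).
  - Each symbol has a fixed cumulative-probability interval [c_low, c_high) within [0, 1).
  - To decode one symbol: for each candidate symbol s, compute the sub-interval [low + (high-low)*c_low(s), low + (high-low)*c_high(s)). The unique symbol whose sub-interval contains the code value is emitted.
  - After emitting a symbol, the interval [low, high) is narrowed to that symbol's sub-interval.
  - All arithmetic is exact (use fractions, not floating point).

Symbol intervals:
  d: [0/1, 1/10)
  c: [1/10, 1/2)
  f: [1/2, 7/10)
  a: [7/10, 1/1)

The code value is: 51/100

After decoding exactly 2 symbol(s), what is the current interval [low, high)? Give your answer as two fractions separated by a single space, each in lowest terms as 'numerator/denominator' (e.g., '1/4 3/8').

Step 1: interval [0/1, 1/1), width = 1/1 - 0/1 = 1/1
  'd': [0/1 + 1/1*0/1, 0/1 + 1/1*1/10) = [0/1, 1/10)
  'c': [0/1 + 1/1*1/10, 0/1 + 1/1*1/2) = [1/10, 1/2)
  'f': [0/1 + 1/1*1/2, 0/1 + 1/1*7/10) = [1/2, 7/10) <- contains code 51/100
  'a': [0/1 + 1/1*7/10, 0/1 + 1/1*1/1) = [7/10, 1/1)
  emit 'f', narrow to [1/2, 7/10)
Step 2: interval [1/2, 7/10), width = 7/10 - 1/2 = 1/5
  'd': [1/2 + 1/5*0/1, 1/2 + 1/5*1/10) = [1/2, 13/25) <- contains code 51/100
  'c': [1/2 + 1/5*1/10, 1/2 + 1/5*1/2) = [13/25, 3/5)
  'f': [1/2 + 1/5*1/2, 1/2 + 1/5*7/10) = [3/5, 16/25)
  'a': [1/2 + 1/5*7/10, 1/2 + 1/5*1/1) = [16/25, 7/10)
  emit 'd', narrow to [1/2, 13/25)

Answer: 1/2 13/25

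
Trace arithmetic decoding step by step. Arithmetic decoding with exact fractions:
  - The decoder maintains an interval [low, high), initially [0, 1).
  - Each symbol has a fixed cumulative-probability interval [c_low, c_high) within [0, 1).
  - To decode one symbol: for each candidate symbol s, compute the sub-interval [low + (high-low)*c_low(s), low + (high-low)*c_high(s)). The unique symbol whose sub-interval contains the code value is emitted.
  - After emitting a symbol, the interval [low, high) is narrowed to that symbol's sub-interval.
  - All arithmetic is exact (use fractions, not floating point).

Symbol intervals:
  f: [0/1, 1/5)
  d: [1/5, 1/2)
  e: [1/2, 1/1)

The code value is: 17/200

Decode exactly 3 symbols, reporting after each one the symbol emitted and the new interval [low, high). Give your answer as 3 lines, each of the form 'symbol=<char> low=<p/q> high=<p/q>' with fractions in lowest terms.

Step 1: interval [0/1, 1/1), width = 1/1 - 0/1 = 1/1
  'f': [0/1 + 1/1*0/1, 0/1 + 1/1*1/5) = [0/1, 1/5) <- contains code 17/200
  'd': [0/1 + 1/1*1/5, 0/1 + 1/1*1/2) = [1/5, 1/2)
  'e': [0/1 + 1/1*1/2, 0/1 + 1/1*1/1) = [1/2, 1/1)
  emit 'f', narrow to [0/1, 1/5)
Step 2: interval [0/1, 1/5), width = 1/5 - 0/1 = 1/5
  'f': [0/1 + 1/5*0/1, 0/1 + 1/5*1/5) = [0/1, 1/25)
  'd': [0/1 + 1/5*1/5, 0/1 + 1/5*1/2) = [1/25, 1/10) <- contains code 17/200
  'e': [0/1 + 1/5*1/2, 0/1 + 1/5*1/1) = [1/10, 1/5)
  emit 'd', narrow to [1/25, 1/10)
Step 3: interval [1/25, 1/10), width = 1/10 - 1/25 = 3/50
  'f': [1/25 + 3/50*0/1, 1/25 + 3/50*1/5) = [1/25, 13/250)
  'd': [1/25 + 3/50*1/5, 1/25 + 3/50*1/2) = [13/250, 7/100)
  'e': [1/25 + 3/50*1/2, 1/25 + 3/50*1/1) = [7/100, 1/10) <- contains code 17/200
  emit 'e', narrow to [7/100, 1/10)

Answer: symbol=f low=0/1 high=1/5
symbol=d low=1/25 high=1/10
symbol=e low=7/100 high=1/10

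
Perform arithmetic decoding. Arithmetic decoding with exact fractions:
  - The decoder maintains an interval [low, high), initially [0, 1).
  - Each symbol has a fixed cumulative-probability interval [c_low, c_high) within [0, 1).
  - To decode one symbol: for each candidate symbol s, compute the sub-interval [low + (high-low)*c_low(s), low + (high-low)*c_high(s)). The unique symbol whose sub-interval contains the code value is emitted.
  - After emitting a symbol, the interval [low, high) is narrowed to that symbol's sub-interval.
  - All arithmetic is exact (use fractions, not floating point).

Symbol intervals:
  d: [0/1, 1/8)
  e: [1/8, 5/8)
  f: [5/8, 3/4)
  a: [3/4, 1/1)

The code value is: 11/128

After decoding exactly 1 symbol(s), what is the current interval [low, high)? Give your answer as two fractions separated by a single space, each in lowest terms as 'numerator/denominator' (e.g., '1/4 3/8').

Answer: 0/1 1/8

Derivation:
Step 1: interval [0/1, 1/1), width = 1/1 - 0/1 = 1/1
  'd': [0/1 + 1/1*0/1, 0/1 + 1/1*1/8) = [0/1, 1/8) <- contains code 11/128
  'e': [0/1 + 1/1*1/8, 0/1 + 1/1*5/8) = [1/8, 5/8)
  'f': [0/1 + 1/1*5/8, 0/1 + 1/1*3/4) = [5/8, 3/4)
  'a': [0/1 + 1/1*3/4, 0/1 + 1/1*1/1) = [3/4, 1/1)
  emit 'd', narrow to [0/1, 1/8)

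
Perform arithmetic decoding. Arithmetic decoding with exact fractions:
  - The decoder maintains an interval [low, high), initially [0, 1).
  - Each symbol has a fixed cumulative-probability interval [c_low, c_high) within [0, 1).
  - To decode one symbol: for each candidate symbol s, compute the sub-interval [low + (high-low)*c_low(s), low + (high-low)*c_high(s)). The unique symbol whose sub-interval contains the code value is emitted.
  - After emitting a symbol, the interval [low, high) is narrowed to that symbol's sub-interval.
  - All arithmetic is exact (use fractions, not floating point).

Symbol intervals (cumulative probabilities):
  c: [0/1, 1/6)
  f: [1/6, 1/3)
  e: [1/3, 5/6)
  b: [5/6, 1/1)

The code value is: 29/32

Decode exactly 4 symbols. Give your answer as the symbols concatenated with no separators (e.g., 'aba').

Step 1: interval [0/1, 1/1), width = 1/1 - 0/1 = 1/1
  'c': [0/1 + 1/1*0/1, 0/1 + 1/1*1/6) = [0/1, 1/6)
  'f': [0/1 + 1/1*1/6, 0/1 + 1/1*1/3) = [1/6, 1/3)
  'e': [0/1 + 1/1*1/3, 0/1 + 1/1*5/6) = [1/3, 5/6)
  'b': [0/1 + 1/1*5/6, 0/1 + 1/1*1/1) = [5/6, 1/1) <- contains code 29/32
  emit 'b', narrow to [5/6, 1/1)
Step 2: interval [5/6, 1/1), width = 1/1 - 5/6 = 1/6
  'c': [5/6 + 1/6*0/1, 5/6 + 1/6*1/6) = [5/6, 31/36)
  'f': [5/6 + 1/6*1/6, 5/6 + 1/6*1/3) = [31/36, 8/9)
  'e': [5/6 + 1/6*1/3, 5/6 + 1/6*5/6) = [8/9, 35/36) <- contains code 29/32
  'b': [5/6 + 1/6*5/6, 5/6 + 1/6*1/1) = [35/36, 1/1)
  emit 'e', narrow to [8/9, 35/36)
Step 3: interval [8/9, 35/36), width = 35/36 - 8/9 = 1/12
  'c': [8/9 + 1/12*0/1, 8/9 + 1/12*1/6) = [8/9, 65/72)
  'f': [8/9 + 1/12*1/6, 8/9 + 1/12*1/3) = [65/72, 11/12) <- contains code 29/32
  'e': [8/9 + 1/12*1/3, 8/9 + 1/12*5/6) = [11/12, 23/24)
  'b': [8/9 + 1/12*5/6, 8/9 + 1/12*1/1) = [23/24, 35/36)
  emit 'f', narrow to [65/72, 11/12)
Step 4: interval [65/72, 11/12), width = 11/12 - 65/72 = 1/72
  'c': [65/72 + 1/72*0/1, 65/72 + 1/72*1/6) = [65/72, 391/432)
  'f': [65/72 + 1/72*1/6, 65/72 + 1/72*1/3) = [391/432, 49/54) <- contains code 29/32
  'e': [65/72 + 1/72*1/3, 65/72 + 1/72*5/6) = [49/54, 395/432)
  'b': [65/72 + 1/72*5/6, 65/72 + 1/72*1/1) = [395/432, 11/12)
  emit 'f', narrow to [391/432, 49/54)

Answer: beff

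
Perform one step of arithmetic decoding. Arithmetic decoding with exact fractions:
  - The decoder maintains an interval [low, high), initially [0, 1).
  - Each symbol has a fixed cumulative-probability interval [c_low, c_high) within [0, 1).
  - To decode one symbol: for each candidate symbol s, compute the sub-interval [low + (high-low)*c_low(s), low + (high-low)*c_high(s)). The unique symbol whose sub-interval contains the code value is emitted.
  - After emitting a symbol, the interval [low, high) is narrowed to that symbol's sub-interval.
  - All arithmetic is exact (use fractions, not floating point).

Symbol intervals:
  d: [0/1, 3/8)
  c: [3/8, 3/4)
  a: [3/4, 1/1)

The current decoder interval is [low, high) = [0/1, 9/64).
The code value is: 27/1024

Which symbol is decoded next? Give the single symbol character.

Interval width = high − low = 9/64 − 0/1 = 9/64
Scaled code = (code − low) / width = (27/1024 − 0/1) / 9/64 = 3/16
  d: [0/1, 3/8) ← scaled code falls here ✓
  c: [3/8, 3/4) 
  a: [3/4, 1/1) 

Answer: d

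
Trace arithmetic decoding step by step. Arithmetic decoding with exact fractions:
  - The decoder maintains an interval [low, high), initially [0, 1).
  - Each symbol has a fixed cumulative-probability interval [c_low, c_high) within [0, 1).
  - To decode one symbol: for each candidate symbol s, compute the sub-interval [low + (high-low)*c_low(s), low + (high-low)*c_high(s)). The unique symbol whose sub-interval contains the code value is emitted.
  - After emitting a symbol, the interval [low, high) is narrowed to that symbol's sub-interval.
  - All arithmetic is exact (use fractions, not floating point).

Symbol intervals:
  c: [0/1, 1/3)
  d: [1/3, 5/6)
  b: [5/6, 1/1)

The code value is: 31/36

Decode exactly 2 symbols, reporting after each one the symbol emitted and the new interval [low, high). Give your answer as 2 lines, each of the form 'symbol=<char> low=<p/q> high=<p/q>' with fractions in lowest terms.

Step 1: interval [0/1, 1/1), width = 1/1 - 0/1 = 1/1
  'c': [0/1 + 1/1*0/1, 0/1 + 1/1*1/3) = [0/1, 1/3)
  'd': [0/1 + 1/1*1/3, 0/1 + 1/1*5/6) = [1/3, 5/6)
  'b': [0/1 + 1/1*5/6, 0/1 + 1/1*1/1) = [5/6, 1/1) <- contains code 31/36
  emit 'b', narrow to [5/6, 1/1)
Step 2: interval [5/6, 1/1), width = 1/1 - 5/6 = 1/6
  'c': [5/6 + 1/6*0/1, 5/6 + 1/6*1/3) = [5/6, 8/9) <- contains code 31/36
  'd': [5/6 + 1/6*1/3, 5/6 + 1/6*5/6) = [8/9, 35/36)
  'b': [5/6 + 1/6*5/6, 5/6 + 1/6*1/1) = [35/36, 1/1)
  emit 'c', narrow to [5/6, 8/9)

Answer: symbol=b low=5/6 high=1/1
symbol=c low=5/6 high=8/9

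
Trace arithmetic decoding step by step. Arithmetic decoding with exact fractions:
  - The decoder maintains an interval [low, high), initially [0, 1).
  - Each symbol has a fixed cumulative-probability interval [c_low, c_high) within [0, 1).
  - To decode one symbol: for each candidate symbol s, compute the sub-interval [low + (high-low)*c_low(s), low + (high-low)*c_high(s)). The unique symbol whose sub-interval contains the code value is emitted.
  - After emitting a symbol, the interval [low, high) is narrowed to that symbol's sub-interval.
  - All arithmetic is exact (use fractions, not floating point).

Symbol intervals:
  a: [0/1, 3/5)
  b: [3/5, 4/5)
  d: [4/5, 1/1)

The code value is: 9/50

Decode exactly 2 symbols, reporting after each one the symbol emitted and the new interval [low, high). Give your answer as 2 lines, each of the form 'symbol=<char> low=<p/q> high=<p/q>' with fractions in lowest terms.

Answer: symbol=a low=0/1 high=3/5
symbol=a low=0/1 high=9/25

Derivation:
Step 1: interval [0/1, 1/1), width = 1/1 - 0/1 = 1/1
  'a': [0/1 + 1/1*0/1, 0/1 + 1/1*3/5) = [0/1, 3/5) <- contains code 9/50
  'b': [0/1 + 1/1*3/5, 0/1 + 1/1*4/5) = [3/5, 4/5)
  'd': [0/1 + 1/1*4/5, 0/1 + 1/1*1/1) = [4/5, 1/1)
  emit 'a', narrow to [0/1, 3/5)
Step 2: interval [0/1, 3/5), width = 3/5 - 0/1 = 3/5
  'a': [0/1 + 3/5*0/1, 0/1 + 3/5*3/5) = [0/1, 9/25) <- contains code 9/50
  'b': [0/1 + 3/5*3/5, 0/1 + 3/5*4/5) = [9/25, 12/25)
  'd': [0/1 + 3/5*4/5, 0/1 + 3/5*1/1) = [12/25, 3/5)
  emit 'a', narrow to [0/1, 9/25)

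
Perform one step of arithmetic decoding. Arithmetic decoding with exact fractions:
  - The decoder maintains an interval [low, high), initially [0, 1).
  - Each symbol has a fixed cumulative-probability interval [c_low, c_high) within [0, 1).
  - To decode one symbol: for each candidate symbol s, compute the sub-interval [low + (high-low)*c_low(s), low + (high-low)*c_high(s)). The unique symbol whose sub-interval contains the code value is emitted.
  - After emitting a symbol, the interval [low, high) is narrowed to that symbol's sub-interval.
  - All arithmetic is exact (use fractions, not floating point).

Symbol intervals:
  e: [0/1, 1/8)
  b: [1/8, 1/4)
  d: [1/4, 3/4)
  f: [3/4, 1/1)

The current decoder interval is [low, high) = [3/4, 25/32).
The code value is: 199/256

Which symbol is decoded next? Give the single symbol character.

Interval width = high − low = 25/32 − 3/4 = 1/32
Scaled code = (code − low) / width = (199/256 − 3/4) / 1/32 = 7/8
  e: [0/1, 1/8) 
  b: [1/8, 1/4) 
  d: [1/4, 3/4) 
  f: [3/4, 1/1) ← scaled code falls here ✓

Answer: f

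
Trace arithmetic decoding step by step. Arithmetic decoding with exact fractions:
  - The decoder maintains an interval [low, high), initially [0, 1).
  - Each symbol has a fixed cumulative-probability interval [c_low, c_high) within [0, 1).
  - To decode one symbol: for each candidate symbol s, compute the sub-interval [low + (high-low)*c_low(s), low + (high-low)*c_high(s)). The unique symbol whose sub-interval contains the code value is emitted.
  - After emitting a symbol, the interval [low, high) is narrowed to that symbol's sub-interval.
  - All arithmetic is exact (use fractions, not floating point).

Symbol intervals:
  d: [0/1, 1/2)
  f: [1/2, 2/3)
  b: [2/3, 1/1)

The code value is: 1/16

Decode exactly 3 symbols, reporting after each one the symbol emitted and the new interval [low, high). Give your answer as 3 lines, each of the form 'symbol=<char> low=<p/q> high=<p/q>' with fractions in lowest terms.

Answer: symbol=d low=0/1 high=1/2
symbol=d low=0/1 high=1/4
symbol=d low=0/1 high=1/8

Derivation:
Step 1: interval [0/1, 1/1), width = 1/1 - 0/1 = 1/1
  'd': [0/1 + 1/1*0/1, 0/1 + 1/1*1/2) = [0/1, 1/2) <- contains code 1/16
  'f': [0/1 + 1/1*1/2, 0/1 + 1/1*2/3) = [1/2, 2/3)
  'b': [0/1 + 1/1*2/3, 0/1 + 1/1*1/1) = [2/3, 1/1)
  emit 'd', narrow to [0/1, 1/2)
Step 2: interval [0/1, 1/2), width = 1/2 - 0/1 = 1/2
  'd': [0/1 + 1/2*0/1, 0/1 + 1/2*1/2) = [0/1, 1/4) <- contains code 1/16
  'f': [0/1 + 1/2*1/2, 0/1 + 1/2*2/3) = [1/4, 1/3)
  'b': [0/1 + 1/2*2/3, 0/1 + 1/2*1/1) = [1/3, 1/2)
  emit 'd', narrow to [0/1, 1/4)
Step 3: interval [0/1, 1/4), width = 1/4 - 0/1 = 1/4
  'd': [0/1 + 1/4*0/1, 0/1 + 1/4*1/2) = [0/1, 1/8) <- contains code 1/16
  'f': [0/1 + 1/4*1/2, 0/1 + 1/4*2/3) = [1/8, 1/6)
  'b': [0/1 + 1/4*2/3, 0/1 + 1/4*1/1) = [1/6, 1/4)
  emit 'd', narrow to [0/1, 1/8)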